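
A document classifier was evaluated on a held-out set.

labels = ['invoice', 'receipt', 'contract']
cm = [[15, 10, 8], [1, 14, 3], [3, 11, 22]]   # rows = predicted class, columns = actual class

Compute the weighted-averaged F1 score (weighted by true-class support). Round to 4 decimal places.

0.5804

Per-class F1 score (2·TP/(2·TP+FP+FN)):
  invoice: TP=15, FP=10+8=18, FN=1+3=4 → 30/52 = 0.57692
  receipt: TP=14, FP=1+3=4, FN=10+11=21 → 28/53 = 0.52830
  contract: TP=22, FP=3+11=14, FN=8+3=11 → 44/69 = 0.63768
Weighted-F1 score = Σ (supportᵢ/N)·F1 scoreᵢ with N=87: (19/87)·0.57692 + (35/87)·0.52830 + (33/87)·0.63768 = 0.5804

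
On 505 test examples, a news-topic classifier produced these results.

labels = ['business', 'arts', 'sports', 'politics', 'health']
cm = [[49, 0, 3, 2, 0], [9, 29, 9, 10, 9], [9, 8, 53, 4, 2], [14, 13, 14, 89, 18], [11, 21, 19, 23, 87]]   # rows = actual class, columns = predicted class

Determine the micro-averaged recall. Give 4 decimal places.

0.6079

Micro-averaging pools counts across classes: ΣTP=307, ΣFP=198, ΣFN=198.
Micro-recall = TP/(TP+FN) on pooled counts = 0.6079 (equals overall accuracy in single-label multiclass).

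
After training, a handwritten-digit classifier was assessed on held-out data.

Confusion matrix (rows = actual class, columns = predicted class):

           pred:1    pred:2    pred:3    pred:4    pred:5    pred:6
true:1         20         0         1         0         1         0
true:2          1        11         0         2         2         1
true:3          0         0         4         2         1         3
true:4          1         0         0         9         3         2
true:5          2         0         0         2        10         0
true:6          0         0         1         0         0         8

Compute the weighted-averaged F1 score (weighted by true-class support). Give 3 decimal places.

0.710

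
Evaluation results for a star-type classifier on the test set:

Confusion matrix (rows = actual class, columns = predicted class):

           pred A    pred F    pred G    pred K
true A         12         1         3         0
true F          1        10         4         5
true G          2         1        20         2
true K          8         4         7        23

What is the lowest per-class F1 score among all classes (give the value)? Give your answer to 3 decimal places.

Per-class F1 score (2·TP/(2·TP+FP+FN)):
  A: TP=12, FP=1+2+8=11, FN=1+3+0=4 → 24/39 = 0.6154
  F: TP=10, FP=1+1+4=6, FN=1+4+5=10 → 20/36 = 0.5556
  G: TP=20, FP=3+4+7=14, FN=2+1+2=5 → 40/59 = 0.6780
  K: TP=23, FP=0+5+2=7, FN=8+4+7=19 → 46/72 = 0.6389
Lowest is class 'F' with F1 score = 0.556.

0.556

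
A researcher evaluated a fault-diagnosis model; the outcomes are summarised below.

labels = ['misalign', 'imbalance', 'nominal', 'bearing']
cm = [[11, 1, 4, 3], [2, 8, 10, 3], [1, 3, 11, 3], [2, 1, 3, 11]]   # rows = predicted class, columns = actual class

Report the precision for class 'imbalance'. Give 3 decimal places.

precision = TP/(TP+FP).
imbalance: TP=8, FP=2+10+3=15 → 8/23 = 0.3478

0.348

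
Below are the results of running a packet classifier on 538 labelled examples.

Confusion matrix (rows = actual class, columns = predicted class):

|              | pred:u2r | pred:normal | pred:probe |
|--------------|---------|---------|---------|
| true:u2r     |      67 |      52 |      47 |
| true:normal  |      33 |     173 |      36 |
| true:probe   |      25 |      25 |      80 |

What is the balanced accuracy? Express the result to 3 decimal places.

0.578

Balanced accuracy = mean of per-class recall.
  u2r: recall = 67/166 = 0.4036
  normal: recall = 173/242 = 0.7149
  probe: recall = 80/130 = 0.6154
Mean = (0.4036 + 0.7149 + 0.6154) / 3 = 0.578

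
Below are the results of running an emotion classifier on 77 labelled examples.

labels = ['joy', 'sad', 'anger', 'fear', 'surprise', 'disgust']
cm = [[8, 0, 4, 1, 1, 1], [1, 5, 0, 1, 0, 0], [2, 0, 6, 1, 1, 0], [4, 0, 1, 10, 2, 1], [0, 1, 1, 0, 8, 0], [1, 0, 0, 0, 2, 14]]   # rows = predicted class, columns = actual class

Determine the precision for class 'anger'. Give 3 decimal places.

precision = TP/(TP+FP).
anger: TP=6, FP=2+0+1+1+0=4 → 6/10 = 0.6000

0.600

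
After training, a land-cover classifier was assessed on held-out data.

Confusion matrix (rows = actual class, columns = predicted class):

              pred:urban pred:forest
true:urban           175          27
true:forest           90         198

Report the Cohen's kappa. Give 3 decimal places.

Observed agreement pₒ = trace/N = 373/490 = 0.7612
Expected agreement pₑ = Σ (rowᵢ·colᵢ)/N² = (202·265 + 288·225)/490² = 0.4928
κ = (pₒ − pₑ)/(1 − pₑ) = (0.7612 − 0.4928)/(1 − 0.4928) = 0.529

0.529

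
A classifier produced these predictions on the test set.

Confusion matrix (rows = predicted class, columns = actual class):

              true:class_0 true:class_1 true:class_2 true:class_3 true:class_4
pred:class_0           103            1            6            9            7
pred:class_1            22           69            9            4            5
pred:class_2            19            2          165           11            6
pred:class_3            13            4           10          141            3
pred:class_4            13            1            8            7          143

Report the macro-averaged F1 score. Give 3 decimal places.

Per-class F1 score (2·TP/(2·TP+FP+FN)):
  class_0: TP=103, FP=1+6+9+7=23, FN=22+19+13+13=67 → 206/296 = 0.6959
  class_1: TP=69, FP=22+9+4+5=40, FN=1+2+4+1=8 → 138/186 = 0.7419
  class_2: TP=165, FP=19+2+11+6=38, FN=6+9+10+8=33 → 330/401 = 0.8229
  class_3: TP=141, FP=13+4+10+3=30, FN=9+4+11+7=31 → 282/343 = 0.8222
  class_4: TP=143, FP=13+1+8+7=29, FN=7+5+6+3=21 → 286/336 = 0.8512
Macro-F1 score = mean = (0.6959 + 0.7419 + 0.8229 + 0.8222 + 0.8512) / 5 = 0.787

0.787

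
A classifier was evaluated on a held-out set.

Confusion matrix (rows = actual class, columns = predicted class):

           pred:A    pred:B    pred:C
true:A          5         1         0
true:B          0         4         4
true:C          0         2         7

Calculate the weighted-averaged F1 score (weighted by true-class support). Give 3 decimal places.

0.697

Per-class F1 score (2·TP/(2·TP+FP+FN)):
  A: TP=5, FP=0+0=0, FN=1+0=1 → 10/11 = 0.9091
  B: TP=4, FP=1+2=3, FN=0+4=4 → 8/15 = 0.5333
  C: TP=7, FP=0+4=4, FN=0+2=2 → 14/20 = 0.7000
Weighted-F1 score = Σ (supportᵢ/N)·F1 scoreᵢ with N=23: (6/23)·0.9091 + (8/23)·0.5333 + (9/23)·0.7000 = 0.697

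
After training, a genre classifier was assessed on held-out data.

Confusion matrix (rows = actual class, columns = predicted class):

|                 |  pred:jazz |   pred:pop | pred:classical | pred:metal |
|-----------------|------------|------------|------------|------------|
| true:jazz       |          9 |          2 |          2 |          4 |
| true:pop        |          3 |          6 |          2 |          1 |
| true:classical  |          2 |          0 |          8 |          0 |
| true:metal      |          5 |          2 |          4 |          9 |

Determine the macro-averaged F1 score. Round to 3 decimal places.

Per-class F1 score (2·TP/(2·TP+FP+FN)):
  jazz: TP=9, FP=3+2+5=10, FN=2+2+4=8 → 18/36 = 0.5000
  pop: TP=6, FP=2+0+2=4, FN=3+2+1=6 → 12/22 = 0.5455
  classical: TP=8, FP=2+2+4=8, FN=2+0+0=2 → 16/26 = 0.6154
  metal: TP=9, FP=4+1+0=5, FN=5+2+4=11 → 18/34 = 0.5294
Macro-F1 score = mean = (0.5000 + 0.5455 + 0.6154 + 0.5294) / 4 = 0.548

0.548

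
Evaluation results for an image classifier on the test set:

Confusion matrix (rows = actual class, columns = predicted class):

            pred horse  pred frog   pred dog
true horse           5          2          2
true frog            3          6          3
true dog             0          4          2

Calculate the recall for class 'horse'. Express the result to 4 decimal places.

0.5556

One-vs-rest for 'horse': TP = diagonal; FP = other classes predicted 'horse'; FN = 'horse' predicted as other.
recall = TP/(TP+FN).
horse: TP=5, FN=2+2=4 → 5/9 = 0.55556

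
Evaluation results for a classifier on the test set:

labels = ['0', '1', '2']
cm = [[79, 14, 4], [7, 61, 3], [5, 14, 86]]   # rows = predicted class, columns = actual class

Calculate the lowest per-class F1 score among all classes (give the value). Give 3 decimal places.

0.763

Per-class F1 score (2·TP/(2·TP+FP+FN)):
  0: TP=79, FP=14+4=18, FN=7+5=12 → 158/188 = 0.8404
  1: TP=61, FP=7+3=10, FN=14+14=28 → 122/160 = 0.7625
  2: TP=86, FP=5+14=19, FN=4+3=7 → 172/198 = 0.8687
Lowest is class '1' with F1 score = 0.763.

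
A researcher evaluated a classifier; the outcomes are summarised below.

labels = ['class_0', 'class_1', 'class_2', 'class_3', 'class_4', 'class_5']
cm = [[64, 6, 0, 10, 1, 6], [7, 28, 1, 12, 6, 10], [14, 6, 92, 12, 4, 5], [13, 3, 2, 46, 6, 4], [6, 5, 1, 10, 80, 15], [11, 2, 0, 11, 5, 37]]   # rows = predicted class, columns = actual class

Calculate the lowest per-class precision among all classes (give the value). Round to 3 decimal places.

0.438

Per-class precision (TP/(TP+FP)):
  class_0: TP=64, FP=6+0+10+1+6=23 → 64/87 = 0.7356
  class_1: TP=28, FP=7+1+12+6+10=36 → 28/64 = 0.4375
  class_2: TP=92, FP=14+6+12+4+5=41 → 92/133 = 0.6917
  class_3: TP=46, FP=13+3+2+6+4=28 → 46/74 = 0.6216
  class_4: TP=80, FP=6+5+1+10+15=37 → 80/117 = 0.6838
  class_5: TP=37, FP=11+2+0+11+5=29 → 37/66 = 0.5606
Lowest is class 'class_1' with precision = 0.438.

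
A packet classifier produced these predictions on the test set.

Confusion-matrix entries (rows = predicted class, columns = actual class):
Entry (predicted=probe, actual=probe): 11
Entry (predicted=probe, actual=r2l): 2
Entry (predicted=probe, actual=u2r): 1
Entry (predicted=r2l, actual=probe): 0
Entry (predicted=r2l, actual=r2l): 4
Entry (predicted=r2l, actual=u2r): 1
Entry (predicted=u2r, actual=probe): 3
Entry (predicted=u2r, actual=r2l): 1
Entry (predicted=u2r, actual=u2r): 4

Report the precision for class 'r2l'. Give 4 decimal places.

Treat 'r2l' as positive and all other classes as negative.
precision = TP/(TP+FP).
r2l: TP=4, FP=0+1=1 → 4/5 = 0.80000

0.8000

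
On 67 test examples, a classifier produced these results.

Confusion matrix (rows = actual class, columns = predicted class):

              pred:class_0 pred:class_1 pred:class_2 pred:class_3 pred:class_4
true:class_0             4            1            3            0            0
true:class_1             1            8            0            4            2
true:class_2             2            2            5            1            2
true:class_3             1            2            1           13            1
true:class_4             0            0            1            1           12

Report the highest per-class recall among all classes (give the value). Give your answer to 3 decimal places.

Per-class recall (TP/(TP+FN)):
  class_0: TP=4, FN=1+3+0+0=4 → 4/8 = 0.5000
  class_1: TP=8, FN=1+0+4+2=7 → 8/15 = 0.5333
  class_2: TP=5, FN=2+2+1+2=7 → 5/12 = 0.4167
  class_3: TP=13, FN=1+2+1+1=5 → 13/18 = 0.7222
  class_4: TP=12, FN=0+0+1+1=2 → 12/14 = 0.8571
Highest is class 'class_4' with recall = 0.857.

0.857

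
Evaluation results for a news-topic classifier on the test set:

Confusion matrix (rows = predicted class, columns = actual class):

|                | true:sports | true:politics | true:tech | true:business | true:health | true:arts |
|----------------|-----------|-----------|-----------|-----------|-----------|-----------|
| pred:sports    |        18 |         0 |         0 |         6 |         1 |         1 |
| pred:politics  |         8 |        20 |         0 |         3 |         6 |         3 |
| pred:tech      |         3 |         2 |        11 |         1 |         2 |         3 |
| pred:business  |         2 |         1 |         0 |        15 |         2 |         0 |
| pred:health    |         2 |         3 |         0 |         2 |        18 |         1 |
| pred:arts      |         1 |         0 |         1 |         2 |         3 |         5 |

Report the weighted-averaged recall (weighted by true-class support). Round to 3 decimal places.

0.596

Per-class recall (TP/(TP+FN)):
  sports: TP=18, FN=8+3+2+2+1=16 → 18/34 = 0.5294
  politics: TP=20, FN=0+2+1+3+0=6 → 20/26 = 0.7692
  tech: TP=11, FN=0+0+0+0+1=1 → 11/12 = 0.9167
  business: TP=15, FN=6+3+1+2+2=14 → 15/29 = 0.5172
  health: TP=18, FN=1+6+2+2+3=14 → 18/32 = 0.5625
  arts: TP=5, FN=1+3+3+0+1=8 → 5/13 = 0.3846
Weighted-recall = Σ (supportᵢ/N)·recallᵢ with N=146: (34/146)·0.5294 + (26/146)·0.7692 + (12/146)·0.9167 + (29/146)·0.5172 + (32/146)·0.5625 + (13/146)·0.3846 = 0.596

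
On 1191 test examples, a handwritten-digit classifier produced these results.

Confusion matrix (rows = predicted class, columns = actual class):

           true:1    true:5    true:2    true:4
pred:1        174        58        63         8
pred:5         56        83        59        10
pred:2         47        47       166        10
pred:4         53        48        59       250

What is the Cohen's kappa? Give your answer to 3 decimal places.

Observed agreement pₒ = trace/N = 673/1191 = 0.5651
Expected agreement pₑ = Σ (rowᵢ·colᵢ)/N² = (330·303 + 236·208 + 347·270 + 278·410)/1191² = 0.2515
κ = (pₒ − pₑ)/(1 − pₑ) = (0.5651 − 0.2515)/(1 − 0.2515) = 0.419

0.419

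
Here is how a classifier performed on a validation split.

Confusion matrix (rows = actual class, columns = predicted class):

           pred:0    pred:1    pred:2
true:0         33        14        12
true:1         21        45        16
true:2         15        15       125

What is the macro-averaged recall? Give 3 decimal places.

Per-class recall (TP/(TP+FN)):
  0: TP=33, FN=14+12=26 → 33/59 = 0.5593
  1: TP=45, FN=21+16=37 → 45/82 = 0.5488
  2: TP=125, FN=15+15=30 → 125/155 = 0.8065
Macro-recall = mean = (0.5593 + 0.5488 + 0.8065) / 3 = 0.638

0.638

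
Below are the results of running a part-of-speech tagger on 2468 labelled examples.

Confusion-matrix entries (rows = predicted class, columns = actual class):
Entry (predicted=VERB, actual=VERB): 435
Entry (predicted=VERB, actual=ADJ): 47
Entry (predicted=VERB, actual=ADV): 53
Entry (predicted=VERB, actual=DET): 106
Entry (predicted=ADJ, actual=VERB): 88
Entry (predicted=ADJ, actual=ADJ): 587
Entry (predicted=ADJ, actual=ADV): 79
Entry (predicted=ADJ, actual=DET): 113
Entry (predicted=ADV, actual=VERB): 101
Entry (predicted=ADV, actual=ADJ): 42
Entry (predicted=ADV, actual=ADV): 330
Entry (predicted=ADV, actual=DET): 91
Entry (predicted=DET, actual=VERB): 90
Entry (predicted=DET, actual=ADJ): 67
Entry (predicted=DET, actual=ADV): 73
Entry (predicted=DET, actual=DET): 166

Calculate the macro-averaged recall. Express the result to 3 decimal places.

Per-class recall (TP/(TP+FN)):
  VERB: TP=435, FN=88+101+90=279 → 435/714 = 0.6092
  ADJ: TP=587, FN=47+42+67=156 → 587/743 = 0.7900
  ADV: TP=330, FN=53+79+73=205 → 330/535 = 0.6168
  DET: TP=166, FN=106+113+91=310 → 166/476 = 0.3487
Macro-recall = mean = (0.6092 + 0.7900 + 0.6168 + 0.3487) / 4 = 0.591

0.591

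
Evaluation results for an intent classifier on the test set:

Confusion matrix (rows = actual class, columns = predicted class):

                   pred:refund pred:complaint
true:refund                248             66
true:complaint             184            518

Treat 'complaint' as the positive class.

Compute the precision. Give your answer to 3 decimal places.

0.887

Precision = TP/(TP+FP) = 518/(518+66) = 518/584 = 0.887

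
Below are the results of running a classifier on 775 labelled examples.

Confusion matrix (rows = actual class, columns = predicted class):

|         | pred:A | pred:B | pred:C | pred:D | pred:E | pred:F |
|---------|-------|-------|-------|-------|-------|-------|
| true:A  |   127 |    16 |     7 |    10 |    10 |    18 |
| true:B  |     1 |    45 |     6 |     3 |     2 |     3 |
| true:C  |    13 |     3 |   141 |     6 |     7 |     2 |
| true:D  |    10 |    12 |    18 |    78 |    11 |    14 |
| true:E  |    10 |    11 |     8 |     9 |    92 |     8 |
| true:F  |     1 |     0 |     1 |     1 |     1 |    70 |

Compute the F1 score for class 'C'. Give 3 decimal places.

0.799

F1 score = 2·TP/(2·TP+FP+FN).
C: TP=141, FP=7+6+18+8+1=40, FN=13+3+6+7+2=31 → 282/353 = 0.7989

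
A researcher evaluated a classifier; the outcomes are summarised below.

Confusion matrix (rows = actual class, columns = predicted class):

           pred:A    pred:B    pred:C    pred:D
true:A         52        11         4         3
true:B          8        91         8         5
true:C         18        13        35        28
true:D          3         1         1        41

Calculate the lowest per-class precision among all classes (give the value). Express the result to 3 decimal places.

Per-class precision (TP/(TP+FP)):
  A: TP=52, FP=8+18+3=29 → 52/81 = 0.6420
  B: TP=91, FP=11+13+1=25 → 91/116 = 0.7845
  C: TP=35, FP=4+8+1=13 → 35/48 = 0.7292
  D: TP=41, FP=3+5+28=36 → 41/77 = 0.5325
Lowest is class 'D' with precision = 0.532.

0.532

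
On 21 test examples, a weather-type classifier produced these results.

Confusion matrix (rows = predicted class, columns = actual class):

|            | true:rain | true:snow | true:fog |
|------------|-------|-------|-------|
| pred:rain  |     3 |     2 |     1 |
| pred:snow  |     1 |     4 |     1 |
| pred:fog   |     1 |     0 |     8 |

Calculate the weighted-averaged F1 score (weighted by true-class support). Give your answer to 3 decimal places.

Per-class F1 score (2·TP/(2·TP+FP+FN)):
  rain: TP=3, FP=2+1=3, FN=1+1=2 → 6/11 = 0.5455
  snow: TP=4, FP=1+1=2, FN=2+0=2 → 8/12 = 0.6667
  fog: TP=8, FP=1+0=1, FN=1+1=2 → 16/19 = 0.8421
Weighted-F1 score = Σ (supportᵢ/N)·F1 scoreᵢ with N=21: (5/21)·0.5455 + (6/21)·0.6667 + (10/21)·0.8421 = 0.721

0.721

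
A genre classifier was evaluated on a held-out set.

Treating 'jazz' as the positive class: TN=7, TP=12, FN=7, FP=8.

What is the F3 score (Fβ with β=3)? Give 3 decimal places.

0.628

Fβ = (1+β²)·TP / ((1+β²)·TP + β²·FN + FP), with β²=9
= 10·12 / (10·12 + 9·7 + 8) = 0.628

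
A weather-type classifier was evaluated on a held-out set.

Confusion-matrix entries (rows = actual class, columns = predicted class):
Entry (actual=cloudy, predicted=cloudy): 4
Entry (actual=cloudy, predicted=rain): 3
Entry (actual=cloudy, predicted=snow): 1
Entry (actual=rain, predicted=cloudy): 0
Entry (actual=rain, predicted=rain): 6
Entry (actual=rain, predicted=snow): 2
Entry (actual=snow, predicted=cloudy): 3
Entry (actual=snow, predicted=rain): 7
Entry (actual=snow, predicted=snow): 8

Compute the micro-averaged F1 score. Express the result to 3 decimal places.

0.529

Micro-averaging pools counts across classes: ΣTP=18, ΣFP=16, ΣFN=16.
Micro-F1 score = 2·TP/(2·TP+FP+FN) on pooled counts = 0.529 (equals overall accuracy in single-label multiclass).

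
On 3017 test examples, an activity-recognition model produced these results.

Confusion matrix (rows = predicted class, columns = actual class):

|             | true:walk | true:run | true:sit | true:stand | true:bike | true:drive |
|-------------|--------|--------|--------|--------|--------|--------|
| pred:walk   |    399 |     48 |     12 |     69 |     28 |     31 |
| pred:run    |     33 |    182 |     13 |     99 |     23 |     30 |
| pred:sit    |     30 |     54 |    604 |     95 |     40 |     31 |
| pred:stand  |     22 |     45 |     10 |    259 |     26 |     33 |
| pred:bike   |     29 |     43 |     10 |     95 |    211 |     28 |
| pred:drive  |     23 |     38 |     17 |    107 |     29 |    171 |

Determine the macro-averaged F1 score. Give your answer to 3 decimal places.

0.576

Per-class F1 score (2·TP/(2·TP+FP+FN)):
  walk: TP=399, FP=48+12+69+28+31=188, FN=33+30+22+29+23=137 → 798/1123 = 0.7106
  run: TP=182, FP=33+13+99+23+30=198, FN=48+54+45+43+38=228 → 364/790 = 0.4608
  sit: TP=604, FP=30+54+95+40+31=250, FN=12+13+10+10+17=62 → 1208/1520 = 0.7947
  stand: TP=259, FP=22+45+10+26+33=136, FN=69+99+95+95+107=465 → 518/1119 = 0.4629
  bike: TP=211, FP=29+43+10+95+28=205, FN=28+23+40+26+29=146 → 422/773 = 0.5459
  drive: TP=171, FP=23+38+17+107+29=214, FN=31+30+31+33+28=153 → 342/709 = 0.4824
Macro-F1 score = mean = (0.7106 + 0.4608 + 0.7947 + 0.4629 + 0.5459 + 0.4824) / 6 = 0.576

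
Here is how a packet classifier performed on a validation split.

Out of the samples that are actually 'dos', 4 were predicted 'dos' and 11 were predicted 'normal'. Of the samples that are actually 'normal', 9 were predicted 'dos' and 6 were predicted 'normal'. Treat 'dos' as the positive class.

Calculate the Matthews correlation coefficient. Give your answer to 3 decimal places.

MCC = (TP·TN − FP·FN) / √((TP+FP)(TP+FN)(TN+FP)(TN+FN))
Numerator = 4·6 − 9·11 = -75
Denominator = √(13·15·15·17) = √49725 = 222.9910
MCC = -75 / 222.9910 = -0.336

-0.336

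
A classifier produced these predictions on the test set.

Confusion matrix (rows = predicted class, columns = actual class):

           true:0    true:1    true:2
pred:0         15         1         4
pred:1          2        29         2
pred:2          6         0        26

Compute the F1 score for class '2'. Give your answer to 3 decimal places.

Treat '2' as positive and all other classes as negative.
F1 score = 2·TP/(2·TP+FP+FN).
2: TP=26, FP=6+0=6, FN=4+2=6 → 52/64 = 0.8125

0.813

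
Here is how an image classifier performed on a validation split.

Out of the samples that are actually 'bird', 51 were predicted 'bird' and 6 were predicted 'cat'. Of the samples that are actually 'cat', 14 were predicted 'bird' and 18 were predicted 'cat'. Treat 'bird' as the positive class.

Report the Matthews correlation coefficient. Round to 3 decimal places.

MCC = (TP·TN − FP·FN) / √((TP+FP)(TP+FN)(TN+FP)(TN+FN))
Numerator = 51·18 − 14·6 = 834
Denominator = √(65·57·32·24) = √2845440 = 1686.8432
MCC = 834 / 1686.8432 = 0.494

0.494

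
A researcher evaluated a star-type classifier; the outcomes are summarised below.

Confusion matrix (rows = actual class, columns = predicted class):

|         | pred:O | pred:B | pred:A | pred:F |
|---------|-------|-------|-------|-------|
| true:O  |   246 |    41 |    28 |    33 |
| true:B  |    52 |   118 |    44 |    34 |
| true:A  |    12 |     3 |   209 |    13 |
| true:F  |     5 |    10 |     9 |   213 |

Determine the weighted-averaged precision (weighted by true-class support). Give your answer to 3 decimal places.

Per-class precision (TP/(TP+FP)):
  O: TP=246, FP=52+12+5=69 → 246/315 = 0.7810
  B: TP=118, FP=41+3+10=54 → 118/172 = 0.6860
  A: TP=209, FP=28+44+9=81 → 209/290 = 0.7207
  F: TP=213, FP=33+34+13=80 → 213/293 = 0.7270
Weighted-precision = Σ (supportᵢ/N)·precisionᵢ with N=1070: (348/1070)·0.7810 + (248/1070)·0.6860 + (237/1070)·0.7207 + (237/1070)·0.7270 = 0.734

0.734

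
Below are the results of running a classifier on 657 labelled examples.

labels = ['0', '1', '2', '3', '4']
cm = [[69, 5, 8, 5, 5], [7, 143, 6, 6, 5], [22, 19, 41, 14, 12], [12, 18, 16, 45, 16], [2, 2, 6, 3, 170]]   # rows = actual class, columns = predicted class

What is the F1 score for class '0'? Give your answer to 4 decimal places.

Take TP from the diagonal, FP from the rest of the '0' prediction marginal, FN from the rest of the '0' actual marginal.
F1 score = 2·TP/(2·TP+FP+FN).
0: TP=69, FP=7+22+12+2=43, FN=5+8+5+5=23 → 138/204 = 0.67647

0.6765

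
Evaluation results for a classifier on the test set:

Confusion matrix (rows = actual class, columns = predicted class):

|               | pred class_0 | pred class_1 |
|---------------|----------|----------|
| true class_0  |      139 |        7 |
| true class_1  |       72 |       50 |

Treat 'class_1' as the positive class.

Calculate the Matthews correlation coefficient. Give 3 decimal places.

0.440

MCC = (TP·TN − FP·FN) / √((TP+FP)(TP+FN)(TN+FP)(TN+FN))
Numerator = 50·139 − 7·72 = 6446
Denominator = √(57·122·146·211) = √214224924 = 14636.4246
MCC = 6446 / 14636.4246 = 0.440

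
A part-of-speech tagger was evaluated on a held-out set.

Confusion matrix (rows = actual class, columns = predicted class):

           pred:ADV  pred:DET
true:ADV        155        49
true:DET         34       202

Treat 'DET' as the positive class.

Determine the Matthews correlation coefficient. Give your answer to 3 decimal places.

MCC = (TP·TN − FP·FN) / √((TP+FP)(TP+FN)(TN+FP)(TN+FN))
Numerator = 202·155 − 49·34 = 29644
Denominator = √(251·236·204·189) = √2283903216 = 47790.2000
MCC = 29644 / 47790.2000 = 0.620

0.620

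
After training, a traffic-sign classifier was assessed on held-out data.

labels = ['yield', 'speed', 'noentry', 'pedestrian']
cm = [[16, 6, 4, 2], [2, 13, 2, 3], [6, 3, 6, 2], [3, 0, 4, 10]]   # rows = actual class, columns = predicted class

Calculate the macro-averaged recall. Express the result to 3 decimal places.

0.541

Per-class recall (TP/(TP+FN)):
  yield: TP=16, FN=6+4+2=12 → 16/28 = 0.5714
  speed: TP=13, FN=2+2+3=7 → 13/20 = 0.6500
  noentry: TP=6, FN=6+3+2=11 → 6/17 = 0.3529
  pedestrian: TP=10, FN=3+0+4=7 → 10/17 = 0.5882
Macro-recall = mean = (0.5714 + 0.6500 + 0.3529 + 0.5882) / 4 = 0.541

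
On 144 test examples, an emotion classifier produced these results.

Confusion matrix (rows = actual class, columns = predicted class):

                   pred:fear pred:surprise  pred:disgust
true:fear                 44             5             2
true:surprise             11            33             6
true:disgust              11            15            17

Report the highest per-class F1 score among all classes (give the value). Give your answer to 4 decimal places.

0.7521

Per-class F1 score (2·TP/(2·TP+FP+FN)):
  fear: TP=44, FP=11+11=22, FN=5+2=7 → 88/117 = 0.75214
  surprise: TP=33, FP=5+15=20, FN=11+6=17 → 66/103 = 0.64078
  disgust: TP=17, FP=2+6=8, FN=11+15=26 → 34/68 = 0.50000
Highest is class 'fear' with F1 score = 0.7521.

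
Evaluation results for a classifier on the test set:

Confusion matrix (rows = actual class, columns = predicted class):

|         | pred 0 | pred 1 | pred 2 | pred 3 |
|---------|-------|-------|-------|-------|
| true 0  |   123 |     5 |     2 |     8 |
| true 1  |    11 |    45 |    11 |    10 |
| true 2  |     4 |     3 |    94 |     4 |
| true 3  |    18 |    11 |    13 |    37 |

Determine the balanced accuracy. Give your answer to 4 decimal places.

Balanced accuracy = mean of per-class recall.
  0: recall = 123/138 = 0.89130
  1: recall = 45/77 = 0.58442
  2: recall = 94/105 = 0.89524
  3: recall = 37/79 = 0.46835
Mean = (0.89130 + 0.58442 + 0.89524 + 0.46835) / 4 = 0.7098

0.7098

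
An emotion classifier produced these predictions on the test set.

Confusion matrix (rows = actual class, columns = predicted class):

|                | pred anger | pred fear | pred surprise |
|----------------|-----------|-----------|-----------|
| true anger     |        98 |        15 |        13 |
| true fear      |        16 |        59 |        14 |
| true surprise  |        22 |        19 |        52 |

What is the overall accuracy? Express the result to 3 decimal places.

0.679

Accuracy = trace / total = (98+59+52=209) / 308 = 209/308 = 0.679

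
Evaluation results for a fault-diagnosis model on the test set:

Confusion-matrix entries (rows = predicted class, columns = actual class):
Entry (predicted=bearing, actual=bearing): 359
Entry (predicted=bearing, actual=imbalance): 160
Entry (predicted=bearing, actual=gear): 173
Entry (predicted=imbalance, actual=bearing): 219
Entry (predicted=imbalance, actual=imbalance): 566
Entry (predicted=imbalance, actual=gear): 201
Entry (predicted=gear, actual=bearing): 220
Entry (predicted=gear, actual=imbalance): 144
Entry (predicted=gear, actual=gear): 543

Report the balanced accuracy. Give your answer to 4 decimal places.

0.5642

Balanced accuracy = mean of per-class recall.
  bearing: recall = 359/798 = 0.44987
  imbalance: recall = 566/870 = 0.65057
  gear: recall = 543/917 = 0.59215
Mean = (0.44987 + 0.65057 + 0.59215) / 3 = 0.5642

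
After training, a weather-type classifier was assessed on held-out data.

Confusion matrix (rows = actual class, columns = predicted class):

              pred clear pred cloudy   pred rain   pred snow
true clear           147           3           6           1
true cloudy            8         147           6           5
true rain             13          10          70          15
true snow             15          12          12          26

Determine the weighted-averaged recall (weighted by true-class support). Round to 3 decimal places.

Per-class recall (TP/(TP+FN)):
  clear: TP=147, FN=3+6+1=10 → 147/157 = 0.9363
  cloudy: TP=147, FN=8+6+5=19 → 147/166 = 0.8855
  rain: TP=70, FN=13+10+15=38 → 70/108 = 0.6481
  snow: TP=26, FN=15+12+12=39 → 26/65 = 0.4000
Weighted-recall = Σ (supportᵢ/N)·recallᵢ with N=496: (157/496)·0.9363 + (166/496)·0.8855 + (108/496)·0.6481 + (65/496)·0.4000 = 0.786

0.786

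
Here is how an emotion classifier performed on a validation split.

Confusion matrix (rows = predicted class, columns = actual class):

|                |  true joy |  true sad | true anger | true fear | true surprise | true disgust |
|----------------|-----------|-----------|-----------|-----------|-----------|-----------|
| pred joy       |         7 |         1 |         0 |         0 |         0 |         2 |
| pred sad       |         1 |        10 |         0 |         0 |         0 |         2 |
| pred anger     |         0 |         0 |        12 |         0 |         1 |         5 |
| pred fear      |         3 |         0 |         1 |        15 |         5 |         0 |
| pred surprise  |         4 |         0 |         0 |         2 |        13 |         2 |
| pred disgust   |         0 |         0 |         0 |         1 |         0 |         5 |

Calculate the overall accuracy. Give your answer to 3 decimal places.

0.674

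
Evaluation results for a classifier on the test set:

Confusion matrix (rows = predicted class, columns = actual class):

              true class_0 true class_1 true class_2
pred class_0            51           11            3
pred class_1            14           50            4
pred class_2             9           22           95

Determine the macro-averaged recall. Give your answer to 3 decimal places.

Per-class recall (TP/(TP+FN)):
  class_0: TP=51, FN=14+9=23 → 51/74 = 0.6892
  class_1: TP=50, FN=11+22=33 → 50/83 = 0.6024
  class_2: TP=95, FN=3+4=7 → 95/102 = 0.9314
Macro-recall = mean = (0.6892 + 0.6024 + 0.9314) / 3 = 0.741

0.741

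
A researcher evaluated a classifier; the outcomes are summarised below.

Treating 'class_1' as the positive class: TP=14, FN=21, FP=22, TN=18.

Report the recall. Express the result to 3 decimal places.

Recall = TP/(TP+FN) = 14/(14+21) = 14/35 = 0.400

0.400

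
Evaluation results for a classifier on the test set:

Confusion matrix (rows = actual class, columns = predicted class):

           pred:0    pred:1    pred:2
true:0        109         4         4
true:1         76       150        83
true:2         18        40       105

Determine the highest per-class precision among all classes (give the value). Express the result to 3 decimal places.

0.773

Per-class precision (TP/(TP+FP)):
  0: TP=109, FP=76+18=94 → 109/203 = 0.5369
  1: TP=150, FP=4+40=44 → 150/194 = 0.7732
  2: TP=105, FP=4+83=87 → 105/192 = 0.5469
Highest is class '1' with precision = 0.773.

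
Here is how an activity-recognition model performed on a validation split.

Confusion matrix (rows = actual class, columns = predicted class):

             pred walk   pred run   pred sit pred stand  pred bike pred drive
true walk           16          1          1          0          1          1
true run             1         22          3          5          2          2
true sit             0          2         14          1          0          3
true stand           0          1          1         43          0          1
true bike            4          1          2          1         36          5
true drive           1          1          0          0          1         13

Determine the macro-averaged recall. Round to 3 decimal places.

0.768

Per-class recall (TP/(TP+FN)):
  walk: TP=16, FN=1+1+0+1+1=4 → 16/20 = 0.8000
  run: TP=22, FN=1+3+5+2+2=13 → 22/35 = 0.6286
  sit: TP=14, FN=0+2+1+0+3=6 → 14/20 = 0.7000
  stand: TP=43, FN=0+1+1+0+1=3 → 43/46 = 0.9348
  bike: TP=36, FN=4+1+2+1+5=13 → 36/49 = 0.7347
  drive: TP=13, FN=1+1+0+0+1=3 → 13/16 = 0.8125
Macro-recall = mean = (0.8000 + 0.6286 + 0.7000 + 0.9348 + 0.7347 + 0.8125) / 6 = 0.768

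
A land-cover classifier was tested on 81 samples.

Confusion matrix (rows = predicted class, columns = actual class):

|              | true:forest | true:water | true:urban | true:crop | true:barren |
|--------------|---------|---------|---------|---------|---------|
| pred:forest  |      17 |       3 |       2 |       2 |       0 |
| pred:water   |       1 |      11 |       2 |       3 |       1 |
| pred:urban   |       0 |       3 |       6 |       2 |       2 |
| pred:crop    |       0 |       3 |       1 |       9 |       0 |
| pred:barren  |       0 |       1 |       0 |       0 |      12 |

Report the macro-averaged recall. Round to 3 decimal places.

Per-class recall (TP/(TP+FN)):
  forest: TP=17, FN=1+0+0+0=1 → 17/18 = 0.9444
  water: TP=11, FN=3+3+3+1=10 → 11/21 = 0.5238
  urban: TP=6, FN=2+2+1+0=5 → 6/11 = 0.5455
  crop: TP=9, FN=2+3+2+0=7 → 9/16 = 0.5625
  barren: TP=12, FN=0+1+2+0=3 → 12/15 = 0.8000
Macro-recall = mean = (0.9444 + 0.5238 + 0.5455 + 0.5625 + 0.8000) / 5 = 0.675

0.675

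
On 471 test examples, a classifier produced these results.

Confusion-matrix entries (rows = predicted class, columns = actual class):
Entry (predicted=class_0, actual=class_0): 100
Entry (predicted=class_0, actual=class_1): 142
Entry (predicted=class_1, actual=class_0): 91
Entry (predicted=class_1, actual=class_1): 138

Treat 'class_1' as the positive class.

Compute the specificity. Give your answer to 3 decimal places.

Specificity = TN/(TN+FP) = 100/(100+91) = 0.524

0.524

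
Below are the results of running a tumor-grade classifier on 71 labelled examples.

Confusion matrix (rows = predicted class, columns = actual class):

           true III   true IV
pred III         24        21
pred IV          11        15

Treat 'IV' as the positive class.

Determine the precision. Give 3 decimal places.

Precision = TP/(TP+FP) = 15/(15+11) = 15/26 = 0.577

0.577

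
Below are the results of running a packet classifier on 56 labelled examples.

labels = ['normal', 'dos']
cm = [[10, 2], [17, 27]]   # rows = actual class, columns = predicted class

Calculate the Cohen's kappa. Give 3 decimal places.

0.307

Observed agreement pₒ = trace/N = 37/56 = 0.6607
Expected agreement pₑ = Σ (rowᵢ·colᵢ)/N² = (12·27 + 44·29)/56² = 0.5102
κ = (pₒ − pₑ)/(1 − pₑ) = (0.6607 − 0.5102)/(1 − 0.5102) = 0.307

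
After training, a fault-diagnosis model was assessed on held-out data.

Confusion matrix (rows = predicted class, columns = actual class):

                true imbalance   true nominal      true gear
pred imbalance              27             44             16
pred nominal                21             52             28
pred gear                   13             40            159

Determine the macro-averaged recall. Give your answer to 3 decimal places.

Per-class recall (TP/(TP+FN)):
  imbalance: TP=27, FN=21+13=34 → 27/61 = 0.4426
  nominal: TP=52, FN=44+40=84 → 52/136 = 0.3824
  gear: TP=159, FN=16+28=44 → 159/203 = 0.7833
Macro-recall = mean = (0.4426 + 0.3824 + 0.7833) / 3 = 0.536

0.536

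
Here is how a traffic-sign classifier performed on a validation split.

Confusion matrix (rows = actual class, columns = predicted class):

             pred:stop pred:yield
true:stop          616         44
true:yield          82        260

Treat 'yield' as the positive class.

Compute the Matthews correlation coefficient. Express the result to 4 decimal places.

MCC = (TP·TN − FP·FN) / √((TP+FP)(TP+FN)(TN+FP)(TN+FN))
Numerator = 260·616 − 44·82 = 156552
Denominator = √(304·342·660·698) = √47895978240 = 218851.4981
MCC = 156552 / 218851.4981 = 0.7153

0.7153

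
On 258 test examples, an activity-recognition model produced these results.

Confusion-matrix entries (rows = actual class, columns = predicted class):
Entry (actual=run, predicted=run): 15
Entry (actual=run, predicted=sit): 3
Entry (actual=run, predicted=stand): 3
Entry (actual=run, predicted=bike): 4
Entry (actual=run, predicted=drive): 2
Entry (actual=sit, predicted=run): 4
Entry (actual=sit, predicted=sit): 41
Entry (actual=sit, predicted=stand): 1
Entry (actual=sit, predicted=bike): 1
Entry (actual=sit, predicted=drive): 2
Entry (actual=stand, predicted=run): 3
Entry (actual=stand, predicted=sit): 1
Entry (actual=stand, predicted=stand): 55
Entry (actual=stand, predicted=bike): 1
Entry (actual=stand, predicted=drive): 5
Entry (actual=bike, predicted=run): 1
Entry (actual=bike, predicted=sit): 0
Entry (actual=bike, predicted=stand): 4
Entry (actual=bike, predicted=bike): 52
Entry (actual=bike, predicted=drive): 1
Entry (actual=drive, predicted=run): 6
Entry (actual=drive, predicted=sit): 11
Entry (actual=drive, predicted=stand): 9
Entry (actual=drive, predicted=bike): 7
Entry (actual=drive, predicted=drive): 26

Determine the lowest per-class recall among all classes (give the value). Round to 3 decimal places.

Per-class recall (TP/(TP+FN)):
  run: TP=15, FN=3+3+4+2=12 → 15/27 = 0.5556
  sit: TP=41, FN=4+1+1+2=8 → 41/49 = 0.8367
  stand: TP=55, FN=3+1+1+5=10 → 55/65 = 0.8462
  bike: TP=52, FN=1+0+4+1=6 → 52/58 = 0.8966
  drive: TP=26, FN=6+11+9+7=33 → 26/59 = 0.4407
Lowest is class 'drive' with recall = 0.441.

0.441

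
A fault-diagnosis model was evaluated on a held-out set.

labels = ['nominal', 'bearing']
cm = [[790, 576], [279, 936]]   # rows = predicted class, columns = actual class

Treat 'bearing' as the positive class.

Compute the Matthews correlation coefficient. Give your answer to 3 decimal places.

MCC = (TP·TN − FP·FN) / √((TP+FP)(TP+FN)(TN+FP)(TN+FN))
Numerator = 936·790 − 279·576 = 578736
Denominator = √(1215·1512·1069·1366) = √2682603418320 = 1637865.5068
MCC = 578736 / 1637865.5068 = 0.353

0.353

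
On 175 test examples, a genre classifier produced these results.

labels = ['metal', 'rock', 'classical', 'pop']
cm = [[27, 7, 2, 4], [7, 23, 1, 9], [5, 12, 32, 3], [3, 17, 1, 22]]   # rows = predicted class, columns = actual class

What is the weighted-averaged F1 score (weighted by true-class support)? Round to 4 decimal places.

Per-class F1 score (2·TP/(2·TP+FP+FN)):
  metal: TP=27, FP=7+2+4=13, FN=7+5+3=15 → 54/82 = 0.65854
  rock: TP=23, FP=7+1+9=17, FN=7+12+17=36 → 46/99 = 0.46465
  classical: TP=32, FP=5+12+3=20, FN=2+1+1=4 → 64/88 = 0.72727
  pop: TP=22, FP=3+17+1=21, FN=4+9+3=16 → 44/81 = 0.54321
Weighted-F1 score = Σ (supportᵢ/N)·F1 scoreᵢ with N=175: (42/175)·0.65854 + (59/175)·0.46465 + (36/175)·0.72727 + (38/175)·0.54321 = 0.5823

0.5823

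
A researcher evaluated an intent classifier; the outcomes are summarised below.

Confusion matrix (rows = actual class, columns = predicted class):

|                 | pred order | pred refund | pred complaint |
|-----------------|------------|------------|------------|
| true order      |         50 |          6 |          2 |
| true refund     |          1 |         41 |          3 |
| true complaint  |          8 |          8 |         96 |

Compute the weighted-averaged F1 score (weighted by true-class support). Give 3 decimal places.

Per-class F1 score (2·TP/(2·TP+FP+FN)):
  order: TP=50, FP=1+8=9, FN=6+2=8 → 100/117 = 0.8547
  refund: TP=41, FP=6+8=14, FN=1+3=4 → 82/100 = 0.8200
  complaint: TP=96, FP=2+3=5, FN=8+8=16 → 192/213 = 0.9014
Weighted-F1 score = Σ (supportᵢ/N)·F1 scoreᵢ with N=215: (58/215)·0.8547 + (45/215)·0.8200 + (112/215)·0.9014 = 0.872

0.872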